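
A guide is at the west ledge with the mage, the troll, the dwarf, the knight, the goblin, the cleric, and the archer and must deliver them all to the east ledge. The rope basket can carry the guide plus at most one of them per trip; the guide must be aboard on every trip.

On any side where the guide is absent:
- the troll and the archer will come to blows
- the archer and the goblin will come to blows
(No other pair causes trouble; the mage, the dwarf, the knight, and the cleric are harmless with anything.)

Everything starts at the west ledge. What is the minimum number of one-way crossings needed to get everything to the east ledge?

15

Counting alone: the guide can take at most 1 across per trip to the east ledge, so moving all 7 needs at least 7 loaded trips out, with a return between consecutive ones — at least 13 crossings.
The safety rule pushes this higher. Following every safe sequence of crossings, the most of the 7 that can be at the east ledge as the rope basket arrives there on crossing 13 is 6 — never all 7.
So no plan with fewer than 15 crossings exists, and this one achieves 15:
1. Guide goes to the east ledge with the archer.  [the west ledge: the cleric, the dwarf, the goblin, the knight, the mage, the troll | the east ledge: the archer]
2. Guide goes back to the west ledge alone.  [the west ledge: the cleric, the dwarf, the goblin, the knight, the mage, the troll | the east ledge: the archer]
3. Guide goes to the east ledge with the mage.  [the west ledge: the cleric, the dwarf, the goblin, the knight, the troll | the east ledge: the archer, the mage]
4. Guide goes back to the west ledge alone.  [the west ledge: the cleric, the dwarf, the goblin, the knight, the troll | the east ledge: the archer, the mage]
5. Guide goes to the east ledge with the troll.  [the west ledge: the cleric, the dwarf, the goblin, the knight | the east ledge: the archer, the mage, the troll]
6. Guide goes back to the west ledge with the archer.  [the west ledge: the archer, the cleric, the dwarf, the goblin, the knight | the east ledge: the mage, the troll]
7. Guide goes to the east ledge with the goblin.  [the west ledge: the archer, the cleric, the dwarf, the knight | the east ledge: the goblin, the mage, the troll]
8. Guide goes back to the west ledge alone.  [the west ledge: the archer, the cleric, the dwarf, the knight | the east ledge: the goblin, the mage, the troll]
9. Guide goes to the east ledge with the dwarf.  [the west ledge: the archer, the cleric, the knight | the east ledge: the dwarf, the goblin, the mage, the troll]
10. Guide goes back to the west ledge alone.  [the west ledge: the archer, the cleric, the knight | the east ledge: the dwarf, the goblin, the mage, the troll]
11. Guide goes to the east ledge with the knight.  [the west ledge: the archer, the cleric | the east ledge: the dwarf, the goblin, the knight, the mage, the troll]
12. Guide goes back to the west ledge alone.  [the west ledge: the archer, the cleric | the east ledge: the dwarf, the goblin, the knight, the mage, the troll]
13. Guide goes to the east ledge with the cleric.  [the west ledge: the archer | the east ledge: the cleric, the dwarf, the goblin, the knight, the mage, the troll]
14. Guide goes back to the west ledge alone.  [the west ledge: the archer | the east ledge: the cleric, the dwarf, the goblin, the knight, the mage, the troll]
15. Guide goes to the east ledge with the archer.  [the west ledge: — | the east ledge: the archer, the cleric, the dwarf, the goblin, the knight, the mage, the troll]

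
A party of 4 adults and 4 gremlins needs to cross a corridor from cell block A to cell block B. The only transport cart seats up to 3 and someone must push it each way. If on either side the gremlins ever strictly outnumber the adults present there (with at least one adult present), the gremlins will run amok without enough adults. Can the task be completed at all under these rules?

Yes

1. 2 gremlins → cell block B.  (cell block A: 4A 2G; cell block B: 0A 2G)
2. 1 gremlin ← cell block A.  (cell block A: 4A 3G; cell block B: 0A 1G)
3. 3 gremlins → cell block B.  (cell block A: 4A 0G; cell block B: 0A 4G)
4. 1 gremlin ← cell block A.  (cell block A: 4A 1G; cell block B: 0A 3G)
5. 3 adults → cell block B.  (cell block A: 1A 1G; cell block B: 3A 3G)
6. 1 adult and 1 gremlin ← cell block A.  (cell block A: 2A 2G; cell block B: 2A 2G)
7. 2 adults → cell block B.  (cell block A: 0A 2G; cell block B: 4A 2G)
8. 1 gremlin ← cell block A.  (cell block A: 0A 3G; cell block B: 4A 1G)
9. 3 gremlins → cell block B.  (cell block A: 0A 0G; cell block B: 4A 4G)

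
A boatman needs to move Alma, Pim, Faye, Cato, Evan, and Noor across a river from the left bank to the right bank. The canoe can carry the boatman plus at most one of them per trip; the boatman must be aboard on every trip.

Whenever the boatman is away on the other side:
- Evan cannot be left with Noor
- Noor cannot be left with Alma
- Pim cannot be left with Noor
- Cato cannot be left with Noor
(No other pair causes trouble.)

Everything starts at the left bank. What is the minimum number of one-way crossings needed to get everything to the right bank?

impossible

Following every safe sequence of crossings from the start, the most of the 6 that can be at the right bank as the canoe arrives there on crossings 1, 3, 5 is 1, 2, 3 respectively; the best ever achieved is 3 of 6.
From crossing 7 on, no configuration arises that was not already reachable earlier: only 22 distinct safe configurations (who is on which side, and where the canoe is) can ever be reached, none of them has everyone across, and every continuation just revisits them. So no valid plan exists.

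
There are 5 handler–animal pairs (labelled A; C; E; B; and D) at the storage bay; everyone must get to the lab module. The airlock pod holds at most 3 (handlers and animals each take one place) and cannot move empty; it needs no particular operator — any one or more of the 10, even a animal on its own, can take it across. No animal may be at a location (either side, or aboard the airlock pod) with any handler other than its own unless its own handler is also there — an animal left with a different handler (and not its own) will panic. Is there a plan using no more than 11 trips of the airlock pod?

Yes

Yes — this plan uses 11 crossings (≤ 11):
1. animal A and handler A cross → the lab module.
2. handler A crosses ← the storage bay.
3. animal B, animal C, and animal E cross → the lab module.
4. animal A crosses ← the storage bay.
5. handler B, handler C, and handler E cross → the lab module.
6. animal C and handler C cross ← the storage bay.
7. handler A, handler C, and handler D cross → the lab module.
8. animal E crosses ← the storage bay.
9. animal A and animal C cross → the lab module.
10. animal A crosses ← the storage bay.
11. animal A, animal D, and animal E cross → the lab module.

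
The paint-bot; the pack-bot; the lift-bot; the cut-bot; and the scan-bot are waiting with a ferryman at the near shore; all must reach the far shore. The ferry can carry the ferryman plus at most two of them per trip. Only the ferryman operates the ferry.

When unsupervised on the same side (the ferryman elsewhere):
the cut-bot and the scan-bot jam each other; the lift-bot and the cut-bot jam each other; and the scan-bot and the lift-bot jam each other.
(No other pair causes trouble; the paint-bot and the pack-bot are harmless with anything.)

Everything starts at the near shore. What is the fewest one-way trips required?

7

Counting alone: the ferryman can take at most 2 across per trip to the far shore, so moving all 5 needs at least 3 loaded trips out, with a return between consecutive ones — at least 5 crossings.
The safety rule pushes this higher. Following every safe sequence of crossings, the most of the 5 that can be at the far shore as the ferry arrives there on crossing 5 is 4 — never all 5.
So no plan with fewer than 7 crossings exists, and this one achieves 7:
1. Ferryman goes to the far shore with the cut-bot and the lift-bot.
2. Ferryman goes back to the near shore with the lift-bot.
3. Ferryman goes to the far shore with the lift-bot and the paint-bot.
4. Ferryman goes back to the near shore with the lift-bot.
5. Ferryman goes to the far shore with the lift-bot and the pack-bot.
6. Ferryman goes back to the near shore with the lift-bot.
7. Ferryman goes to the far shore with the lift-bot and the scan-bot.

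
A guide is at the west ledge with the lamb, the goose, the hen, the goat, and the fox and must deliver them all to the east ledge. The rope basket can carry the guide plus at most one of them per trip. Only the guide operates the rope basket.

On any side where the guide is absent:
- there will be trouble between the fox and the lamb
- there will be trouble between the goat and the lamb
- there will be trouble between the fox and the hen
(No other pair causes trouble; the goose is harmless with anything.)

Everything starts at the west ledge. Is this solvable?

No

Whatever the first load, the items left behind include a forbidden pair without the guide. No opening move is safe, so no plan exists.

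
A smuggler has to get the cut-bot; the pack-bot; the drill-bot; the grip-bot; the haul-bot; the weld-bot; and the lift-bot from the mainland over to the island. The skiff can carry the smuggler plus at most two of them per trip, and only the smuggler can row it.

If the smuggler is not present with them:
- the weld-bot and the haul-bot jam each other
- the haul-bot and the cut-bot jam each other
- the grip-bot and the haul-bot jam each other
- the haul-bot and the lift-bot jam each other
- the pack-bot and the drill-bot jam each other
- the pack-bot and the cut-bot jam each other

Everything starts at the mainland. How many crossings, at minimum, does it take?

9

Counting alone: the smuggler can take at most 2 across per trip to the island, so moving all 7 needs at least 4 loaded trips out, with a return between consecutive ones — at least 7 crossings.
The safety rule pushes this higher. Following every safe sequence of crossings, the most of the 7 that can be at the island as the skiff arrives there on crossing 7 is 6 — never all 7.
So no plan with fewer than 9 crossings exists, and this one achieves 9:
1. Smuggler goes to the island with the haul-bot and the pack-bot.  [the mainland: the cut-bot, the drill-bot, the grip-bot, the lift-bot, the weld-bot | the island: the haul-bot, the pack-bot]
2. Smuggler goes back to the mainland alone.  [the mainland: the cut-bot, the drill-bot, the grip-bot, the lift-bot, the weld-bot | the island: the haul-bot, the pack-bot]
3. Smuggler goes to the island with the drill-bot.  [the mainland: the cut-bot, the grip-bot, the lift-bot, the weld-bot | the island: the drill-bot, the haul-bot, the pack-bot]
4. Smuggler goes back to the mainland with the pack-bot.  [the mainland: the cut-bot, the grip-bot, the lift-bot, the pack-bot, the weld-bot | the island: the drill-bot, the haul-bot]
5. Smuggler goes to the island with the cut-bot and the grip-bot.  [the mainland: the lift-bot, the pack-bot, the weld-bot | the island: the cut-bot, the drill-bot, the grip-bot, the haul-bot]
6. Smuggler goes back to the mainland with the haul-bot.  [the mainland: the haul-bot, the lift-bot, the pack-bot, the weld-bot | the island: the cut-bot, the drill-bot, the grip-bot]
7. Smuggler goes to the island with the lift-bot and the weld-bot.  [the mainland: the haul-bot, the pack-bot | the island: the cut-bot, the drill-bot, the grip-bot, the lift-bot, the weld-bot]
8. Smuggler goes back to the mainland alone.  [the mainland: the haul-bot, the pack-bot | the island: the cut-bot, the drill-bot, the grip-bot, the lift-bot, the weld-bot]
9. Smuggler goes to the island with the haul-bot and the pack-bot.  [the mainland: — | the island: the cut-bot, the drill-bot, the grip-bot, the haul-bot, the lift-bot, the pack-bot, the weld-bot]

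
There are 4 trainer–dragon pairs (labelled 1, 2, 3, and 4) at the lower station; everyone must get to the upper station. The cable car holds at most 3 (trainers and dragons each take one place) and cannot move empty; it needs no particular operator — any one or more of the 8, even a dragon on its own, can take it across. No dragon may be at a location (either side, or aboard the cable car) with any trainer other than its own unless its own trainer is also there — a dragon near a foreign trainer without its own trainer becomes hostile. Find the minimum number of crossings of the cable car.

9

Counting alone: each trip to the upper station takes at most 3 across and each return brings at least 1 back, so after t trips out (and t−1 returns) at most 3t − (t−1) of the 8 are across; that first reaches 8 at t = 4, so at least 7 crossings are needed.
The safety rule pushes this higher. Following every safe sequence of crossings, the most of the 8 that can be at the upper station as the cable car arrives there on crossing 7 is 7 — never all 8.
So no plan with fewer than 9 crossings exists, and this one achieves 9:
1. dragon 1 and trainer 1 cross → the upper station.
2. trainer 1 crosses ← the lower station.
3. dragon 2, trainer 1, and trainer 2 cross → the upper station.
4. dragon 1 and trainer 1 cross ← the lower station.
5. trainer 1, trainer 3, and trainer 4 cross → the upper station.
6. dragon 2 crosses ← the lower station.
7. dragon 1 and dragon 2 cross → the upper station.
8. dragon 1 crosses ← the lower station.
9. dragon 1, dragon 3, and dragon 4 cross → the upper station.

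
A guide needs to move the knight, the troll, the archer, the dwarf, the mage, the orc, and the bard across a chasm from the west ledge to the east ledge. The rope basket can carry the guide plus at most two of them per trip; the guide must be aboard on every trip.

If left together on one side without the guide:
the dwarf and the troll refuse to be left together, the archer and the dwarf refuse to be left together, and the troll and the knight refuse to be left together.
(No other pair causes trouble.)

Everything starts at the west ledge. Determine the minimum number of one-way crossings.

Counting alone: the guide can take at most 2 across per trip to the east ledge, so moving all 7 needs at least 4 loaded trips out, with a return between consecutive ones — at least 7 crossings.
The plan below uses exactly 7 crossings, so it is optimal:
1. Guide goes to the east ledge with the dwarf and the knight.  [the west ledge: the archer, the bard, the mage, the orc, the troll | the east ledge: the dwarf, the knight]
2. Guide goes back to the west ledge alone.  [the west ledge: the archer, the bard, the mage, the orc, the troll | the east ledge: the dwarf, the knight]
3. Guide goes to the east ledge with the mage.  [the west ledge: the archer, the bard, the orc, the troll | the east ledge: the dwarf, the knight, the mage]
4. Guide goes back to the west ledge alone.  [the west ledge: the archer, the bard, the orc, the troll | the east ledge: the dwarf, the knight, the mage]
5. Guide goes to the east ledge with the bard and the orc.  [the west ledge: the archer, the troll | the east ledge: the bard, the dwarf, the knight, the mage, the orc]
6. Guide goes back to the west ledge alone.  [the west ledge: the archer, the troll | the east ledge: the bard, the dwarf, the knight, the mage, the orc]
7. Guide goes to the east ledge with the archer and the troll.  [the west ledge: — | the east ledge: the archer, the bard, the dwarf, the knight, the mage, the orc, the troll]

7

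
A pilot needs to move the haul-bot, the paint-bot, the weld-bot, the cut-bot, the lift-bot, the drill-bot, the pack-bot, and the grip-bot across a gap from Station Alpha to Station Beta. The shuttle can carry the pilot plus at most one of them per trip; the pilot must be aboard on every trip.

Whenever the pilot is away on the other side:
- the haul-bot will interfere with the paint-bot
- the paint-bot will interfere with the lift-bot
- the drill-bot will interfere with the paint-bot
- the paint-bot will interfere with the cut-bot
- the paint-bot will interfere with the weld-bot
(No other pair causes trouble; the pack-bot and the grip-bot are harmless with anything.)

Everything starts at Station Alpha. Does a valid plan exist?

Following every safe sequence of crossings from the start, the most of the 8 that can be at Station Beta as the shuttle arrives there on crossings 1, 3, 5, 7 is 1, 2, 3, 4 respectively; the best ever achieved is 4 of 8.
From crossing 9 on, no configuration arises that was not already reachable earlier: only 52 distinct safe configurations (who is on which side, and where the shuttle is) can ever be reached, none of them has everyone across, and every continuation just revisits them. So no valid plan exists.

No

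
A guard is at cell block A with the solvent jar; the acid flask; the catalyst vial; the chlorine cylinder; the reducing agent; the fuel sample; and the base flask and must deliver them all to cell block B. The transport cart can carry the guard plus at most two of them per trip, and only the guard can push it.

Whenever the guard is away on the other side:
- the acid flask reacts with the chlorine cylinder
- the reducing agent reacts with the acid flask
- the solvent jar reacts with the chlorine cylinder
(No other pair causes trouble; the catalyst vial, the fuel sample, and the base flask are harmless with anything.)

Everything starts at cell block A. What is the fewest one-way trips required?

7

Counting alone: the guard can take at most 2 across per trip to cell block B, so moving all 7 needs at least 4 loaded trips out, with a return between consecutive ones — at least 7 crossings.
The plan below uses exactly 7 crossings, so it is optimal:
1. Guard goes to cell block B with the acid flask and the solvent jar.
2. Guard goes back to cell block A alone.
3. Guard goes to cell block B with the catalyst vial.
4. Guard goes back to cell block A alone.
5. Guard goes to cell block B with the base flask and the fuel sample.
6. Guard goes back to cell block A alone.
7. Guard goes to cell block B with the chlorine cylinder and the reducing agent.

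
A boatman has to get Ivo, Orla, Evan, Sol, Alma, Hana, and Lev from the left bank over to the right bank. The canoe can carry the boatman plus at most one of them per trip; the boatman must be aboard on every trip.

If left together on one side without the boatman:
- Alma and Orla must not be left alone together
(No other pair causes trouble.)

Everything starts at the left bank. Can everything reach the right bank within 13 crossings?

Yes — this plan uses 13 crossings (≤ 13):
1. Boatman goes to the right bank with Orla.  [the left bank: Alma, Evan, Hana, Ivo, Lev, Sol | the right bank: Orla]
2. Boatman goes back to the left bank alone.  [the left bank: Alma, Evan, Hana, Ivo, Lev, Sol | the right bank: Orla]
3. Boatman goes to the right bank with Ivo.  [the left bank: Alma, Evan, Hana, Lev, Sol | the right bank: Ivo, Orla]
4. Boatman goes back to the left bank alone.  [the left bank: Alma, Evan, Hana, Lev, Sol | the right bank: Ivo, Orla]
5. Boatman goes to the right bank with Evan.  [the left bank: Alma, Hana, Lev, Sol | the right bank: Evan, Ivo, Orla]
6. Boatman goes back to the left bank alone.  [the left bank: Alma, Hana, Lev, Sol | the right bank: Evan, Ivo, Orla]
7. Boatman goes to the right bank with Sol.  [the left bank: Alma, Hana, Lev | the right bank: Evan, Ivo, Orla, Sol]
8. Boatman goes back to the left bank alone.  [the left bank: Alma, Hana, Lev | the right bank: Evan, Ivo, Orla, Sol]
9. Boatman goes to the right bank with Hana.  [the left bank: Alma, Lev | the right bank: Evan, Hana, Ivo, Orla, Sol]
10. Boatman goes back to the left bank alone.  [the left bank: Alma, Lev | the right bank: Evan, Hana, Ivo, Orla, Sol]
11. Boatman goes to the right bank with Lev.  [the left bank: Alma | the right bank: Evan, Hana, Ivo, Lev, Orla, Sol]
12. Boatman goes back to the left bank alone.  [the left bank: Alma | the right bank: Evan, Hana, Ivo, Lev, Orla, Sol]
13. Boatman goes to the right bank with Alma.  [the left bank: — | the right bank: Alma, Evan, Hana, Ivo, Lev, Orla, Sol]

Yes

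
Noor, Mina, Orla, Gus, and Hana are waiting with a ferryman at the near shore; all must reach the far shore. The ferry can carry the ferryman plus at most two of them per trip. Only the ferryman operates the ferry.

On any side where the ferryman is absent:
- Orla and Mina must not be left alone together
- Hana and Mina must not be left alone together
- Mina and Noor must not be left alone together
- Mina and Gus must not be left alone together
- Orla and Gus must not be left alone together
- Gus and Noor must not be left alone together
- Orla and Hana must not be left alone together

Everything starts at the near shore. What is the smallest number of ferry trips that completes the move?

Whatever the first load, the items left behind include a forbidden pair without the ferryman. No opening move is safe, so no plan exists.

impossible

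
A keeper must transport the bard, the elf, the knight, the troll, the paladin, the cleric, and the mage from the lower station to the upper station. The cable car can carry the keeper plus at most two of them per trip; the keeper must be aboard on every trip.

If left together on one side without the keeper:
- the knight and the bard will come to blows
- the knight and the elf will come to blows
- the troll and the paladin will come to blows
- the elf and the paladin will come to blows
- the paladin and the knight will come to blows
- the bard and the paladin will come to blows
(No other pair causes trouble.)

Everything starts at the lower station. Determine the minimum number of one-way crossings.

11

Counting alone: the keeper can take at most 2 across per trip to the upper station, so moving all 7 needs at least 4 loaded trips out, with a return between consecutive ones — at least 7 crossings.
The safety rule pushes this higher. Following every safe sequence of crossings, the most of the 7 that can be at the upper station as the cable car arrives there on crossings 7, 9 is 5, 6 respectively — never all 7.
So no plan with fewer than 11 crossings exists, and this one achieves 11:
1. Keeper goes to the upper station with the knight and the paladin.  [the lower station: the bard, the cleric, the elf, the mage, the troll | the upper station: the knight, the paladin]
2. Keeper goes back to the lower station with the knight.  [the lower station: the bard, the cleric, the elf, the knight, the mage, the troll | the upper station: the paladin]
3. Keeper goes to the upper station with the bard and the elf.  [the lower station: the cleric, the knight, the mage, the troll | the upper station: the bard, the elf, the paladin]
4. Keeper goes back to the lower station with the paladin.  [the lower station: the cleric, the knight, the mage, the paladin, the troll | the upper station: the bard, the elf]
5. Keeper goes to the upper station with the knight and the troll.  [the lower station: the cleric, the mage, the paladin | the upper station: the bard, the elf, the knight, the troll]
6. Keeper goes back to the lower station with the knight.  [the lower station: the cleric, the knight, the mage, the paladin | the upper station: the bard, the elf, the troll]
7. Keeper goes to the upper station with the cleric and the knight.  [the lower station: the mage, the paladin | the upper station: the bard, the cleric, the elf, the knight, the troll]
8. Keeper goes back to the lower station with the knight.  [the lower station: the knight, the mage, the paladin | the upper station: the bard, the cleric, the elf, the troll]
9. Keeper goes to the upper station with the knight and the mage.  [the lower station: the paladin | the upper station: the bard, the cleric, the elf, the knight, the mage, the troll]
10. Keeper goes back to the lower station with the knight.  [the lower station: the knight, the paladin | the upper station: the bard, the cleric, the elf, the mage, the troll]
11. Keeper goes to the upper station with the knight and the paladin.  [the lower station: — | the upper station: the bard, the cleric, the elf, the knight, the mage, the paladin, the troll]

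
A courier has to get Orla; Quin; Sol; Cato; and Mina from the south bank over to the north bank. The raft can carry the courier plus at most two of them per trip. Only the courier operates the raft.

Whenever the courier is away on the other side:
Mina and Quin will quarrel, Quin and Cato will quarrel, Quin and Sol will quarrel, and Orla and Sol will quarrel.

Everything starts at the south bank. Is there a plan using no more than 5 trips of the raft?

Yes

Yes — this plan uses 5 crossings (≤ 5):
1. Courier goes to the north bank with Orla and Quin.
2. Courier goes back to the south bank alone.
3. Courier goes to the north bank with Cato and Mina.
4. Courier goes back to the south bank with Quin.
5. Courier goes to the north bank with Quin and Sol.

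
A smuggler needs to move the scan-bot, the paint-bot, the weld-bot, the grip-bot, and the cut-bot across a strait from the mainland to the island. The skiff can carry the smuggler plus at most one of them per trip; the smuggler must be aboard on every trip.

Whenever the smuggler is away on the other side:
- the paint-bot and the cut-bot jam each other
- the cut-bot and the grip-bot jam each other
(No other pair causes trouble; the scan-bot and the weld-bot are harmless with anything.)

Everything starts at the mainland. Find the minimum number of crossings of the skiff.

Counting alone: the smuggler can take at most 1 across per trip to the island, so moving all 5 needs at least 5 loaded trips out, with a return between consecutive ones — at least 9 crossings.
The safety rule pushes this higher. Following every safe sequence of crossings, the most of the 5 that can be at the island as the skiff arrives there on crossing 9 is 4 — never all 5.
So no plan with fewer than 11 crossings exists, and this one achieves 11:
1. Smuggler goes to the island with the cut-bot.  [the mainland: the grip-bot, the paint-bot, the scan-bot, the weld-bot | the island: the cut-bot]
2. Smuggler goes back to the mainland alone.  [the mainland: the grip-bot, the paint-bot, the scan-bot, the weld-bot | the island: the cut-bot]
3. Smuggler goes to the island with the scan-bot.  [the mainland: the grip-bot, the paint-bot, the weld-bot | the island: the cut-bot, the scan-bot]
4. Smuggler goes back to the mainland alone.  [the mainland: the grip-bot, the paint-bot, the weld-bot | the island: the cut-bot, the scan-bot]
5. Smuggler goes to the island with the paint-bot.  [the mainland: the grip-bot, the weld-bot | the island: the cut-bot, the paint-bot, the scan-bot]
6. Smuggler goes back to the mainland with the cut-bot.  [the mainland: the cut-bot, the grip-bot, the weld-bot | the island: the paint-bot, the scan-bot]
7. Smuggler goes to the island with the grip-bot.  [the mainland: the cut-bot, the weld-bot | the island: the grip-bot, the paint-bot, the scan-bot]
8. Smuggler goes back to the mainland alone.  [the mainland: the cut-bot, the weld-bot | the island: the grip-bot, the paint-bot, the scan-bot]
9. Smuggler goes to the island with the weld-bot.  [the mainland: the cut-bot | the island: the grip-bot, the paint-bot, the scan-bot, the weld-bot]
10. Smuggler goes back to the mainland alone.  [the mainland: the cut-bot | the island: the grip-bot, the paint-bot, the scan-bot, the weld-bot]
11. Smuggler goes to the island with the cut-bot.  [the mainland: — | the island: the cut-bot, the grip-bot, the paint-bot, the scan-bot, the weld-bot]

11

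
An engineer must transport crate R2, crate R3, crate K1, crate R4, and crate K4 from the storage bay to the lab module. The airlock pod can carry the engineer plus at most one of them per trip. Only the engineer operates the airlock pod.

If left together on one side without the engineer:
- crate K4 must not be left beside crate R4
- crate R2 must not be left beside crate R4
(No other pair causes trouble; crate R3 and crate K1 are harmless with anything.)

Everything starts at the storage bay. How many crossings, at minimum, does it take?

11

Counting alone: the engineer can take at most 1 across per trip to the lab module, so moving all 5 needs at least 5 loaded trips out, with a return between consecutive ones — at least 9 crossings.
The safety rule pushes this higher. Following every safe sequence of crossings, the most of the 5 that can be at the lab module as the airlock pod arrives there on crossing 9 is 4 — never all 5.
So no plan with fewer than 11 crossings exists, and this one achieves 11:
1. Engineer goes to the lab module with crate R4.
2. Engineer goes back to the storage bay alone.
3. Engineer goes to the lab module with crate R2.
4. Engineer goes back to the storage bay with crate R4.
5. Engineer goes to the lab module with crate K4.
6. Engineer goes back to the storage bay alone.
7. Engineer goes to the lab module with crate R3.
8. Engineer goes back to the storage bay alone.
9. Engineer goes to the lab module with crate K1.
10. Engineer goes back to the storage bay alone.
11. Engineer goes to the lab module with crate R4.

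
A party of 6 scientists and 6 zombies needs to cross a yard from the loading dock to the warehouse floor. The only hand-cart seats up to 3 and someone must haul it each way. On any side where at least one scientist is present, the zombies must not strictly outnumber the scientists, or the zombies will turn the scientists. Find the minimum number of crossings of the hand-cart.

impossible

Following every safe sequence of crossings from the start, the most of the 12 that can be at the warehouse floor as the hand-cart arrives there on crossings 1, 3, 5 is 3, 5, 6 respectively; the best ever achieved is 6 of 12.
From crossing 7 on, no configuration arises that was not already reachable earlier: only 17 distinct safe configurations (who is on which side, and where the hand-cart is) can ever be reached, none of them has everyone across, and every continuation just revisits them. They are: 0 scientists + 0 zombies across (hand-cart back at the start); 0 scientists + 1 zombie across (hand-cart there); 0 scientists + 1 zombie across (hand-cart back at the start); 0 scientists + 2 zombies across (hand-cart there); 0 scientists + 2 zombies across (hand-cart back at the start); 0 scientists + 3 zombies across (hand-cart there); 0 scientists + 3 zombies across (hand-cart back at the start); 0 scientists + 4 zombies across (hand-cart there); 0 scientists + 4 zombies across (hand-cart back at the start); 0 scientists + 5 zombies across (hand-cart there); 0 scientists + 5 zombies across (hand-cart back at the start); 0 scientists + 6 zombies across (hand-cart there); 1 scientist + 1 zombie across (hand-cart there); 1 scientist + 1 zombie across (hand-cart back at the start); 2 scientists + 2 zombies across (hand-cart there); 2 scientists + 2 zombies across (hand-cart back at the start); 3 scientists + 3 zombies across (hand-cart there). So no valid plan exists.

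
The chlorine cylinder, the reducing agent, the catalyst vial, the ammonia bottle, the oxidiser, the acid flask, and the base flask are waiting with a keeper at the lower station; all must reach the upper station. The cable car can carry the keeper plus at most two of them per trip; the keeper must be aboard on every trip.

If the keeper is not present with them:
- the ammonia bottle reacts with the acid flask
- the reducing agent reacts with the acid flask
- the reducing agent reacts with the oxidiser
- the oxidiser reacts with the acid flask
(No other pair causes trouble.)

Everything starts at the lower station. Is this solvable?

Yes

1. Keeper goes to the upper station with the acid flask and the reducing agent.
2. Keeper goes back to the lower station with the reducing agent.
3. Keeper goes to the upper station with the chlorine cylinder and the reducing agent.
4. Keeper goes back to the lower station with the reducing agent.
5. Keeper goes to the upper station with the catalyst vial and the reducing agent.
6. Keeper goes back to the lower station with the reducing agent.
7. Keeper goes to the upper station with the ammonia bottle and the reducing agent.
8. Keeper goes back to the lower station with the acid flask.
9. Keeper goes to the upper station with the base flask and the oxidiser.
10. Keeper goes back to the lower station with the reducing agent.
11. Keeper goes to the upper station with the acid flask and the reducing agent.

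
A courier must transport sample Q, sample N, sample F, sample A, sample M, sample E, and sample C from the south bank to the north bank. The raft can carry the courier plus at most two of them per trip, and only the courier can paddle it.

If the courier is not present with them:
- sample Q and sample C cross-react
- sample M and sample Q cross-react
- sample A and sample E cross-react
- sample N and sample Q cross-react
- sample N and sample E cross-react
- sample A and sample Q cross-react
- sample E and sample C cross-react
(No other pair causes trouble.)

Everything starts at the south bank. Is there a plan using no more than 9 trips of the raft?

Yes — this plan uses 9 crossings (≤ 9):
1. Courier goes to the north bank with sample E and sample Q.
2. Courier goes back to the south bank alone.
3. Courier goes to the north bank with sample F.
4. Courier goes back to the south bank alone.
5. Courier goes to the north bank with sample A and sample N.
6. Courier goes back to the south bank with sample E and sample Q.
7. Courier goes to the north bank with sample C and sample M.
8. Courier goes back to the south bank alone.
9. Courier goes to the north bank with sample E and sample Q.

Yes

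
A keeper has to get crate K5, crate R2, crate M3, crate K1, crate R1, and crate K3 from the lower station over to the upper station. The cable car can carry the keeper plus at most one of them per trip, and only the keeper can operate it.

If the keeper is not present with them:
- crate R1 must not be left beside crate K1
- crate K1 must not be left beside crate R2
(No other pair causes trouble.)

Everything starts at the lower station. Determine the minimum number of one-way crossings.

13

Counting alone: the keeper can take at most 1 across per trip to the upper station, so moving all 6 needs at least 6 loaded trips out, with a return between consecutive ones — at least 11 crossings.
The safety rule pushes this higher. Following every safe sequence of crossings, the most of the 6 that can be at the upper station as the cable car arrives there on crossing 11 is 5 — never all 6.
So no plan with fewer than 13 crossings exists, and this one achieves 13:
1. Keeper goes to the upper station with crate K1.
2. Keeper goes back to the lower station alone.
3. Keeper goes to the upper station with crate K5.
4. Keeper goes back to the lower station alone.
5. Keeper goes to the upper station with crate R2.
6. Keeper goes back to the lower station with crate K1.
7. Keeper goes to the upper station with crate R1.
8. Keeper goes back to the lower station alone.
9. Keeper goes to the upper station with crate M3.
10. Keeper goes back to the lower station alone.
11. Keeper goes to the upper station with crate K3.
12. Keeper goes back to the lower station alone.
13. Keeper goes to the upper station with crate K1.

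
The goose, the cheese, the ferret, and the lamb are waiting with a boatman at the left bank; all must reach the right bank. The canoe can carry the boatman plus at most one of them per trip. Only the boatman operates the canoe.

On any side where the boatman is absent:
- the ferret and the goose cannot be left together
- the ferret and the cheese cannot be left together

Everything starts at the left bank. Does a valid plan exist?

1. Boatman goes to the right bank with the ferret.  [the left bank: the cheese, the goose, the lamb | the right bank: the ferret]
2. Boatman goes back to the left bank alone.  [the left bank: the cheese, the goose, the lamb | the right bank: the ferret]
3. Boatman goes to the right bank with the goose.  [the left bank: the cheese, the lamb | the right bank: the ferret, the goose]
4. Boatman goes back to the left bank with the ferret.  [the left bank: the cheese, the ferret, the lamb | the right bank: the goose]
5. Boatman goes to the right bank with the cheese.  [the left bank: the ferret, the lamb | the right bank: the cheese, the goose]
6. Boatman goes back to the left bank alone.  [the left bank: the ferret, the lamb | the right bank: the cheese, the goose]
7. Boatman goes to the right bank with the lamb.  [the left bank: the ferret | the right bank: the cheese, the goose, the lamb]
8. Boatman goes back to the left bank alone.  [the left bank: the ferret | the right bank: the cheese, the goose, the lamb]
9. Boatman goes to the right bank with the ferret.  [the left bank: — | the right bank: the cheese, the ferret, the goose, the lamb]

Yes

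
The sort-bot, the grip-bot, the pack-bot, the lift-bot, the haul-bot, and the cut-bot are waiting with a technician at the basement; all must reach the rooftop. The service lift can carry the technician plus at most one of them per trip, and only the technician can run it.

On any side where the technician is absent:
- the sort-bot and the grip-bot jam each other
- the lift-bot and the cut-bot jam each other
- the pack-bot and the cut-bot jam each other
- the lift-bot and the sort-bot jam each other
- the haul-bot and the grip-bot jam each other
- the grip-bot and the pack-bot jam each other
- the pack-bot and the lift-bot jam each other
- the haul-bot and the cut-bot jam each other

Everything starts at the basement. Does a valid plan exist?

No

Whatever the first load, the items left behind include a forbidden pair without the technician. No opening move is safe, so no plan exists.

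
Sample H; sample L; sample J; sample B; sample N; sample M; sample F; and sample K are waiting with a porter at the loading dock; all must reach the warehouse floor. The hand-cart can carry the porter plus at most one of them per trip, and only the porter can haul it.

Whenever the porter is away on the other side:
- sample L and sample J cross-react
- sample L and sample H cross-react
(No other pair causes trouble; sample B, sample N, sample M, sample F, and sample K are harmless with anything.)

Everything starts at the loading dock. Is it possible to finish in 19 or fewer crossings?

Yes — this plan uses 17 crossings (≤ 19):
1. Porter goes to the warehouse floor with sample L.
2. Porter goes back to the loading dock alone.
3. Porter goes to the warehouse floor with sample H.
4. Porter goes back to the loading dock with sample L.
5. Porter goes to the warehouse floor with sample J.
6. Porter goes back to the loading dock alone.
7. Porter goes to the warehouse floor with sample B.
8. Porter goes back to the loading dock alone.
9. Porter goes to the warehouse floor with sample N.
10. Porter goes back to the loading dock alone.
11. Porter goes to the warehouse floor with sample M.
12. Porter goes back to the loading dock alone.
13. Porter goes to the warehouse floor with sample F.
14. Porter goes back to the loading dock alone.
15. Porter goes to the warehouse floor with sample K.
16. Porter goes back to the loading dock alone.
17. Porter goes to the warehouse floor with sample L.

Yes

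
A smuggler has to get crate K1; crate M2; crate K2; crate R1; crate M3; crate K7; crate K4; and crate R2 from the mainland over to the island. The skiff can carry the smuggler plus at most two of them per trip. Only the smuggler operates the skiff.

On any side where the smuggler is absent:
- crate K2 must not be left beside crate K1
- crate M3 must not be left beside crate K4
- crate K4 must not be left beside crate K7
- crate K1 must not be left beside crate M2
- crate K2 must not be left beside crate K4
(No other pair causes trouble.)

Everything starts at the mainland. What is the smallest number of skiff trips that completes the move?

9

Counting alone: the smuggler can take at most 2 across per trip to the island, so moving all 8 needs at least 4 loaded trips out, with a return between consecutive ones — at least 7 crossings.
The safety rule pushes this higher. Following every safe sequence of crossings, the most of the 8 that can be at the island as the skiff arrives there on crossing 7 is 7 — never all 8.
So no plan with fewer than 9 crossings exists, and this one achieves 9:
1. Smuggler goes to the island with crate K1 and crate K4.
2. Smuggler goes back to the mainland alone.
3. Smuggler goes to the island with crate K2 and crate M2.
4. Smuggler goes back to the mainland with crate K1 and crate K4.
5. Smuggler goes to the island with crate K7 and crate M3.
6. Smuggler goes back to the mainland alone.
7. Smuggler goes to the island with crate R1 and crate R2.
8. Smuggler goes back to the mainland alone.
9. Smuggler goes to the island with crate K1 and crate K4.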